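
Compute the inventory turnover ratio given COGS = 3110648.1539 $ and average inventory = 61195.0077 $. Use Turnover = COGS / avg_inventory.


Turnover = 3110648.1539 / 61195.0077 = 50.8317

50.8317


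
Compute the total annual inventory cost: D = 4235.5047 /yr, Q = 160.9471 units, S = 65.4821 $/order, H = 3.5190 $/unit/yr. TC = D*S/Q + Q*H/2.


Ordering cost = D*S/Q = 1723.2354
Holding cost = Q*H/2 = 283.1864
TC = 1723.2354 + 283.1864 = 2006.4218

2006.4218 $/yr


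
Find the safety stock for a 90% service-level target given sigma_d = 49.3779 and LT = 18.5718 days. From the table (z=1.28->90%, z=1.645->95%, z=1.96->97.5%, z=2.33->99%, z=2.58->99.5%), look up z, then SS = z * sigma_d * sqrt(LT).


From the table, SL = 90% corresponds to z = 1.28
sqrt(LT) = sqrt(18.5718) = 4.3095
SS = 1.28 * 49.3779 * 4.3095 = 272.3765

272.3765 units


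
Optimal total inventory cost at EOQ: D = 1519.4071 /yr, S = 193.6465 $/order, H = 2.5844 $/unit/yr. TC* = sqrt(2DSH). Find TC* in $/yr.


2*D*S*H = 1520804.9989
TC* = sqrt(1520804.9989) = 1233.2092

1233.2092 $/yr


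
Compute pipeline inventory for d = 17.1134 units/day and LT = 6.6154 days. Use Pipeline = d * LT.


Pipeline = 17.1134 * 6.6154 = 113.2120

113.2120 units


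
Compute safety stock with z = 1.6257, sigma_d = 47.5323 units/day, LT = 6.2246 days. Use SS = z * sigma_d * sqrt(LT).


sqrt(LT) = sqrt(6.2246) = 2.4949
SS = 1.6257 * 47.5323 * 2.4949 = 192.7902

192.7902 units


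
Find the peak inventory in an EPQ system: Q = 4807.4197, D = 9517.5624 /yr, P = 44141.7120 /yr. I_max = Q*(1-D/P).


D/P = 0.2156
1 - D/P = 0.7844
I_max = 4807.4197 * 0.7844 = 3770.8737

3770.8737 units


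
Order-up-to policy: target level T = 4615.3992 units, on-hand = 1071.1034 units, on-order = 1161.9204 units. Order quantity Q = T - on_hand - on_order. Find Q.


Inventory position = OH + OO = 1071.1034 + 1161.9204 = 2233.0238
Q = 4615.3992 - 2233.0238 = 2382.3754

2382.3754 units


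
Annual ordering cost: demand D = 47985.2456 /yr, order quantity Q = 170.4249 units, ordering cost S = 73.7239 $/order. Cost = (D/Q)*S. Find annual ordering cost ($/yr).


Number of orders = D/Q = 281.5624
Cost = 281.5624 * 73.7239 = 20757.8790

20757.8790 $/yr


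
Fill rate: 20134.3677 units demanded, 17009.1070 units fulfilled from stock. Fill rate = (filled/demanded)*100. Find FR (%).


FR = 17009.1070 / 20134.3677 * 100 = 84.4780

84.4780%


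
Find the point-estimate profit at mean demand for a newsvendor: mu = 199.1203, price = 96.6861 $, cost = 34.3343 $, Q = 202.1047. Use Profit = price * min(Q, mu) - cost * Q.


Sales at mu = min(202.1047, 199.1203) = 199.1203
Revenue = 96.6861 * 199.1203 = 19252.1652
Total cost = 34.3343 * 202.1047 = 6939.1234
Profit = 19252.1652 - 6939.1234 = 12313.0418

12313.0418 $


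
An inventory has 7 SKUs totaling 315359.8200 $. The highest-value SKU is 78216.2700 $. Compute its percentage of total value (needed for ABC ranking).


Top item = 78216.2700
Total = 315359.8200
Percentage = 78216.2700 / 315359.8200 * 100 = 24.8022

24.8022%


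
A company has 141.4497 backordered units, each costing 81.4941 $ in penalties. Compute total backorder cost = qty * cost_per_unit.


Total = 141.4497 * 81.4941 = 11527.3160

11527.3160 $


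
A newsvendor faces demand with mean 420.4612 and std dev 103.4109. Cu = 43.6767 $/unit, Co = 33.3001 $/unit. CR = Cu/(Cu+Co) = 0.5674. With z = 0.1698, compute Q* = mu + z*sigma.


CR = Cu/(Cu+Co) = 43.6767/(43.6767+33.3001) = 0.5674
z = 0.1698
Q* = 420.4612 + 0.1698 * 103.4109 = 438.0204

438.0204 units


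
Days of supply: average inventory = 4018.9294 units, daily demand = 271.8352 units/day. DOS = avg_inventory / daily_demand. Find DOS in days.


DOS = 4018.9294 / 271.8352 = 14.7844

14.7844 days


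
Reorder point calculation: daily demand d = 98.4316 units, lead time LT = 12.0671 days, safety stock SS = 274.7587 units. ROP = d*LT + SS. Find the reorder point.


d*LT = 98.4316 * 12.0671 = 1187.7840
ROP = 1187.7840 + 274.7587 = 1462.5427

1462.5427 units


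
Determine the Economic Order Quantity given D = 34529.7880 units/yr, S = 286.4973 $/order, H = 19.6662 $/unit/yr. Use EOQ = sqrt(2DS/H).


2*D*S = 2 * 34529.7880 * 286.4973 = 19785382.0631
2*D*S/H = 1006060.2487
EOQ = sqrt(1006060.2487) = 1003.0255

1003.0255 units


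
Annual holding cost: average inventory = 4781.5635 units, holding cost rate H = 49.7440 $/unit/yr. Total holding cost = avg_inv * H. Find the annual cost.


Cost = 4781.5635 * 49.7440 = 237854.0947

237854.0947 $/yr


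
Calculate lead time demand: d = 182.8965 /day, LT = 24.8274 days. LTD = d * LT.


LTD = 182.8965 * 24.8274 = 4540.8446

4540.8446 units


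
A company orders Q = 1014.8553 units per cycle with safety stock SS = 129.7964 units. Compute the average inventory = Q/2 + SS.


Q/2 = 507.4277
Avg = 507.4277 + 129.7964 = 637.2241

637.2241 units


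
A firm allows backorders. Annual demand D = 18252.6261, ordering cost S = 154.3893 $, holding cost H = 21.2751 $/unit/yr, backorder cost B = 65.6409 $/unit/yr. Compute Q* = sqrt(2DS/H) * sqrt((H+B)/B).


sqrt(2DS/H) = 514.6956
sqrt((H+B)/B) = 1.1507
Q* = 514.6956 * 1.1507 = 592.2609

592.2609 units


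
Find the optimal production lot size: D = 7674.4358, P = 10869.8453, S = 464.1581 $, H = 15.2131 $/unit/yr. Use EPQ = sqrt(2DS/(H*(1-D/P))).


1 - D/P = 1 - 0.7060 = 0.2940
H*(1-D/P) = 4.4722
2DS = 7124303.0790
EPQ = sqrt(1593021.0258) = 1262.1494

1262.1494 units


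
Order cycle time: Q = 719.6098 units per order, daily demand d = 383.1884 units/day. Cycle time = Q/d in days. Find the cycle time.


Cycle = 719.6098 / 383.1884 = 1.8780

1.8780 days


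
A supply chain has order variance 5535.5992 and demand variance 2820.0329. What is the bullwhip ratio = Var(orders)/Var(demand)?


BW = 5535.5992 / 2820.0329 = 1.9630

1.9630


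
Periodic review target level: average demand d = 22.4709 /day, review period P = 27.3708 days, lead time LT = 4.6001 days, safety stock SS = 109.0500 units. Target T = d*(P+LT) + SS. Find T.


P + LT = 31.9709
d*(P+LT) = 22.4709 * 31.9709 = 718.4149
T = 718.4149 + 109.0500 = 827.4649

827.4649 units


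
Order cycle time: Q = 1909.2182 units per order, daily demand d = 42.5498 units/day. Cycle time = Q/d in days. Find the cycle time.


Cycle = 1909.2182 / 42.5498 = 44.8702

44.8702 days


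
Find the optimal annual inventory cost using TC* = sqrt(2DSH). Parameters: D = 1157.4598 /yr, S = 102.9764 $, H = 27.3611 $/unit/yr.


2*D*S*H = 6522396.1123
TC* = sqrt(6522396.1123) = 2553.8982

2553.8982 $/yr


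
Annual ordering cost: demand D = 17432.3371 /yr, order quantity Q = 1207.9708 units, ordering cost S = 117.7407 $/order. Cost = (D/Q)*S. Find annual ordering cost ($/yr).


Number of orders = D/Q = 14.4311
Cost = 14.4311 * 117.7407 = 1699.1268

1699.1268 $/yr


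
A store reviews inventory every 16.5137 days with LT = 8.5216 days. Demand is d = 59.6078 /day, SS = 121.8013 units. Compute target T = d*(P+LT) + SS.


P + LT = 25.0353
d*(P+LT) = 59.6078 * 25.0353 = 1492.2992
T = 1492.2992 + 121.8013 = 1614.1005

1614.1005 units


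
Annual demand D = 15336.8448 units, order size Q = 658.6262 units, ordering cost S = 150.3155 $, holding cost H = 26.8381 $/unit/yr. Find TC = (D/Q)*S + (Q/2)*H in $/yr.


Ordering cost = D*S/Q = 3500.2639
Holding cost = Q*H/2 = 8838.1379
TC = 3500.2639 + 8838.1379 = 12338.4018

12338.4018 $/yr


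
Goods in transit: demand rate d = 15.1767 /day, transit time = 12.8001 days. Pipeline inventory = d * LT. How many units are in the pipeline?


Pipeline = 15.1767 * 12.8001 = 194.2633

194.2633 units


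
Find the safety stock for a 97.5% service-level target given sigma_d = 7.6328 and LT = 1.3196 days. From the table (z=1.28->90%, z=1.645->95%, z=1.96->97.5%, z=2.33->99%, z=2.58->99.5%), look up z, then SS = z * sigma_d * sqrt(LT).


From the table, SL = 97.5% corresponds to z = 1.96
sqrt(LT) = sqrt(1.3196) = 1.1487
SS = 1.96 * 7.6328 * 1.1487 = 17.1855

17.1855 units


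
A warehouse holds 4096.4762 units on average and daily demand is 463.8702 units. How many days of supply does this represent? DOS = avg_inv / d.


DOS = 4096.4762 / 463.8702 = 8.8311

8.8311 days


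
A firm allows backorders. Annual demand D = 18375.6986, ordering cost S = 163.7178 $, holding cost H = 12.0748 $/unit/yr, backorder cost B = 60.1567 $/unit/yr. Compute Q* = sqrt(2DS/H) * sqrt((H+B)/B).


sqrt(2DS/H) = 705.9028
sqrt((H+B)/B) = 1.0958
Q* = 705.9028 * 1.0958 = 773.5105

773.5105 units


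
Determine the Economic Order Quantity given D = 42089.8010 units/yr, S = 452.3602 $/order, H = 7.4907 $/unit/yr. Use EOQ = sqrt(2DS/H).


2*D*S = 2 * 42089.8010 * 452.3602 = 38079501.5966
2*D*S/H = 5083570.5070
EOQ = sqrt(5083570.5070) = 2254.6775

2254.6775 units


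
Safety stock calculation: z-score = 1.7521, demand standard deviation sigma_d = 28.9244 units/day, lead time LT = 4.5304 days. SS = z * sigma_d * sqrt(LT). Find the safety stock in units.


sqrt(LT) = sqrt(4.5304) = 2.1285
SS = 1.7521 * 28.9244 * 2.1285 = 107.8677

107.8677 units


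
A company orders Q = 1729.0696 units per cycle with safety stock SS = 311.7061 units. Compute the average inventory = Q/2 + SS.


Q/2 = 864.5348
Avg = 864.5348 + 311.7061 = 1176.2409

1176.2409 units


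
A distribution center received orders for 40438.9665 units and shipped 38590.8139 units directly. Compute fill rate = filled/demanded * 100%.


FR = 38590.8139 / 40438.9665 * 100 = 95.4298

95.4298%


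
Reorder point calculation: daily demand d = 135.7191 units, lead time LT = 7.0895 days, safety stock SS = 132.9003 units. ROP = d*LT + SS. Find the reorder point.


d*LT = 135.7191 * 7.0895 = 962.1806
ROP = 962.1806 + 132.9003 = 1095.0809

1095.0809 units


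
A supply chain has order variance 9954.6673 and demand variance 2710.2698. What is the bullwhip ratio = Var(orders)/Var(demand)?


BW = 9954.6673 / 2710.2698 = 3.6729

3.6729


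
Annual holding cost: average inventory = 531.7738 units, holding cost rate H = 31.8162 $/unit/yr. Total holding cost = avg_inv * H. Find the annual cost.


Cost = 531.7738 * 31.8162 = 16919.0216

16919.0216 $/yr


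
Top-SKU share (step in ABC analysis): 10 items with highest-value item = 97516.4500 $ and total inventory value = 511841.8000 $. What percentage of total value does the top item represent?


Top item = 97516.4500
Total = 511841.8000
Percentage = 97516.4500 / 511841.8000 * 100 = 19.0521

19.0521%


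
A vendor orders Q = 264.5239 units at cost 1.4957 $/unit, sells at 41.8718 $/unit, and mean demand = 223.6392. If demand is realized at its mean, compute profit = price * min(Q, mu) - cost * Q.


Sales at mu = min(264.5239, 223.6392) = 223.6392
Revenue = 41.8718 * 223.6392 = 9364.1759
Total cost = 1.4957 * 264.5239 = 395.6484
Profit = 9364.1759 - 395.6484 = 8968.5275

8968.5275 $


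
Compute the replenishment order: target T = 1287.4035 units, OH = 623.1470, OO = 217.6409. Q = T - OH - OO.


Inventory position = OH + OO = 623.1470 + 217.6409 = 840.7879
Q = 1287.4035 - 840.7879 = 446.6156

446.6156 units


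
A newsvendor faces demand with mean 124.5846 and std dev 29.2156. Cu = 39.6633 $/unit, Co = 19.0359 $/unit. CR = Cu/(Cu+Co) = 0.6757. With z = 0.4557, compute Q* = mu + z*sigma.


CR = Cu/(Cu+Co) = 39.6633/(39.6633+19.0359) = 0.6757
z = 0.4557
Q* = 124.5846 + 0.4557 * 29.2156 = 137.8981

137.8981 units


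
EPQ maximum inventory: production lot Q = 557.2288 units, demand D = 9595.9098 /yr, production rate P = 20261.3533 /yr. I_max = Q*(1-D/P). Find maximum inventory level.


D/P = 0.4736
1 - D/P = 0.5264
I_max = 557.2288 * 0.5264 = 293.3216

293.3216 units


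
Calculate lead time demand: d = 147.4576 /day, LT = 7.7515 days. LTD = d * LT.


LTD = 147.4576 * 7.7515 = 1143.0176

1143.0176 units


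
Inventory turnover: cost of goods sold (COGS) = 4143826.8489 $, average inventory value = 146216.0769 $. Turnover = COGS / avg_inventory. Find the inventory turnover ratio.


Turnover = 4143826.8489 / 146216.0769 = 28.3404

28.3404


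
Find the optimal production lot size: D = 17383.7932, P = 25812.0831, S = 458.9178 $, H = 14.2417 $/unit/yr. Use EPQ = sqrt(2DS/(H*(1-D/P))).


1 - D/P = 1 - 0.6735 = 0.3265
H*(1-D/P) = 4.6503
2DS = 15955464.2620
EPQ = sqrt(3431082.8242) = 1852.3182

1852.3182 units


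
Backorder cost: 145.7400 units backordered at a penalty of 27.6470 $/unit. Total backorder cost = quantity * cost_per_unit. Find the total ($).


Total = 145.7400 * 27.6470 = 4029.2738

4029.2738 $


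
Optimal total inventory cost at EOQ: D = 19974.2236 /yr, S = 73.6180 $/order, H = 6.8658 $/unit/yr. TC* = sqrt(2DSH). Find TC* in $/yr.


2*D*S*H = 20191801.3955
TC* = sqrt(20191801.3955) = 4493.5288

4493.5288 $/yr


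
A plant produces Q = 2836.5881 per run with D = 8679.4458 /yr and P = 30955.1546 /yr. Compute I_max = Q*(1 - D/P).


D/P = 0.2804
1 - D/P = 0.7196
I_max = 2836.5881 * 0.7196 = 2041.2436

2041.2436 units


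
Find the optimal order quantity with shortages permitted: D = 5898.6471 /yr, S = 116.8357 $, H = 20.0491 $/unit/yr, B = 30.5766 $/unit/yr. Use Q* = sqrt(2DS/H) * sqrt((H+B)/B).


sqrt(2DS/H) = 262.1993
sqrt((H+B)/B) = 1.2867
Q* = 262.1993 * 1.2867 = 337.3824

337.3824 units


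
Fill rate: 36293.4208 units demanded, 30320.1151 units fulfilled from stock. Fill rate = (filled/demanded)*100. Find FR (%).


FR = 30320.1151 / 36293.4208 * 100 = 83.5416

83.5416%


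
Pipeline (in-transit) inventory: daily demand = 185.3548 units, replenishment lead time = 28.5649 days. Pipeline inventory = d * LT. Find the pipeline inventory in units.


Pipeline = 185.3548 * 28.5649 = 5294.6413

5294.6413 units


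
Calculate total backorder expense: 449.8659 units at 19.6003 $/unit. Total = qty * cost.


Total = 449.8659 * 19.6003 = 8817.5066

8817.5066 $


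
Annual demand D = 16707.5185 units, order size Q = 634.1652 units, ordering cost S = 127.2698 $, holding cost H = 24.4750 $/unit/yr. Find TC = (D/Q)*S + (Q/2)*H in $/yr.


Ordering cost = D*S/Q = 3353.0104
Holding cost = Q*H/2 = 7760.5966
TC = 3353.0104 + 7760.5966 = 11113.6071

11113.6071 $/yr


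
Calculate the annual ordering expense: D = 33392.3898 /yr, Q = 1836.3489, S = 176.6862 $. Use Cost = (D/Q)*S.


Number of orders = D/Q = 18.1841
Cost = 18.1841 * 176.6862 = 3212.8832

3212.8832 $/yr


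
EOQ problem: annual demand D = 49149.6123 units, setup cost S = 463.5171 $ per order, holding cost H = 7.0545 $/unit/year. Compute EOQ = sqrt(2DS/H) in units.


2*D*S = 2 * 49149.6123 * 463.5171 = 45563371.5188
2*D*S/H = 6458766.9599
EOQ = sqrt(6458766.9599) = 2541.4104

2541.4104 units


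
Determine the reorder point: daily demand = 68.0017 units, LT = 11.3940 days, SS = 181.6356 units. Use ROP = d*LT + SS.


d*LT = 68.0017 * 11.3940 = 774.8114
ROP = 774.8114 + 181.6356 = 956.4470

956.4470 units


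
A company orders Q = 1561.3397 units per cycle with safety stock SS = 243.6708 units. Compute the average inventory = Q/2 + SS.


Q/2 = 780.6698
Avg = 780.6698 + 243.6708 = 1024.3407

1024.3407 units


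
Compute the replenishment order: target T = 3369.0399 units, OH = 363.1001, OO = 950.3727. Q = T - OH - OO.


Inventory position = OH + OO = 363.1001 + 950.3727 = 1313.4728
Q = 3369.0399 - 1313.4728 = 2055.5671

2055.5671 units


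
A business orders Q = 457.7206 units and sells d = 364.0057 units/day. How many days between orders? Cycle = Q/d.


Cycle = 457.7206 / 364.0057 = 1.2575

1.2575 days


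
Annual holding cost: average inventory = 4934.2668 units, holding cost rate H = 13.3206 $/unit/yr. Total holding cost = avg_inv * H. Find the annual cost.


Cost = 4934.2668 * 13.3206 = 65727.3943

65727.3943 $/yr


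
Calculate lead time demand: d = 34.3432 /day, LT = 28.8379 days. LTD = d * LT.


LTD = 34.3432 * 28.8379 = 990.3858

990.3858 units


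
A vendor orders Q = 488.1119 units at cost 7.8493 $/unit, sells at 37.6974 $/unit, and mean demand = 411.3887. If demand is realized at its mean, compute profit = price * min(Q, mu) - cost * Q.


Sales at mu = min(488.1119, 411.3887) = 411.3887
Revenue = 37.6974 * 411.3887 = 15508.2844
Total cost = 7.8493 * 488.1119 = 3831.3367
Profit = 15508.2844 - 3831.3367 = 11676.9476

11676.9476 $


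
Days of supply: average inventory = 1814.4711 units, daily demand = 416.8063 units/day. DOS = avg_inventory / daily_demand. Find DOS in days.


DOS = 1814.4711 / 416.8063 = 4.3533

4.3533 days


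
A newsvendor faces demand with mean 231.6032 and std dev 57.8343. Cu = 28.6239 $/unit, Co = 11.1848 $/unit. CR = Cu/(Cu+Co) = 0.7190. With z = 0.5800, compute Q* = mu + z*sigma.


CR = Cu/(Cu+Co) = 28.6239/(28.6239+11.1848) = 0.7190
z = 0.5800
Q* = 231.6032 + 0.5800 * 57.8343 = 265.1471

265.1471 units


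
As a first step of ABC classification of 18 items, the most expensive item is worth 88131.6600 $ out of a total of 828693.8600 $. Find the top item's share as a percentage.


Top item = 88131.6600
Total = 828693.8600
Percentage = 88131.6600 / 828693.8600 * 100 = 10.6350

10.6350%


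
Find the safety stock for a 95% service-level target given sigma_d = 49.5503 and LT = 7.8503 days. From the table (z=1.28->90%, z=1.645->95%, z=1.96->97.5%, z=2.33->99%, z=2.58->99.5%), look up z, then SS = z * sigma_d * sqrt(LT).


From the table, SL = 95% corresponds to z = 1.645
sqrt(LT) = sqrt(7.8503) = 2.8018
SS = 1.645 * 49.5503 * 2.8018 = 228.3786

228.3786 units


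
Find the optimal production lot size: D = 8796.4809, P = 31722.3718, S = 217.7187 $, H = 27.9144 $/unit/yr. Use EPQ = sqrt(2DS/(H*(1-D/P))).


1 - D/P = 1 - 0.2773 = 0.7227
H*(1-D/P) = 20.1739
2DS = 3830316.7722
EPQ = sqrt(189865.3981) = 435.7355

435.7355 units


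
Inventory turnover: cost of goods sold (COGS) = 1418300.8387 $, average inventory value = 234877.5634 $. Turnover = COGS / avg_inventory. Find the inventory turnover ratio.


Turnover = 1418300.8387 / 234877.5634 = 6.0385

6.0385


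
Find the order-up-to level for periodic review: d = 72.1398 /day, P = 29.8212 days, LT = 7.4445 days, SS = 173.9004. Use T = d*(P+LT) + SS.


P + LT = 37.2657
d*(P+LT) = 72.1398 * 37.2657 = 2688.3401
T = 2688.3401 + 173.9004 = 2862.2405

2862.2405 units


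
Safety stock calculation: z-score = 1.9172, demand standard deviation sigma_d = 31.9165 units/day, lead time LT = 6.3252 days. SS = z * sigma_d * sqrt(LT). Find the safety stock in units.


sqrt(LT) = sqrt(6.3252) = 2.5150
SS = 1.9172 * 31.9165 * 2.5150 = 153.8933

153.8933 units


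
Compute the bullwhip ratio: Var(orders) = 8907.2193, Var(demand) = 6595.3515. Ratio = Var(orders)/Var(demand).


BW = 8907.2193 / 6595.3515 = 1.3505

1.3505


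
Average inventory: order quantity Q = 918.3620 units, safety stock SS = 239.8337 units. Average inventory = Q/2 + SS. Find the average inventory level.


Q/2 = 459.1810
Avg = 459.1810 + 239.8337 = 699.0147

699.0147 units


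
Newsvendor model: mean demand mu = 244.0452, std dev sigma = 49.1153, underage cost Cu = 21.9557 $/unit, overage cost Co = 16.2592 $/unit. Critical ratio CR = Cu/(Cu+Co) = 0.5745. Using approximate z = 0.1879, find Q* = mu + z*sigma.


CR = Cu/(Cu+Co) = 21.9557/(21.9557+16.2592) = 0.5745
z = 0.1879
Q* = 244.0452 + 0.1879 * 49.1153 = 253.2740

253.2740 units


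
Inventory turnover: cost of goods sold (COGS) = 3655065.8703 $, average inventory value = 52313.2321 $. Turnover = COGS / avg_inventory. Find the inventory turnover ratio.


Turnover = 3655065.8703 / 52313.2321 = 69.8689

69.8689


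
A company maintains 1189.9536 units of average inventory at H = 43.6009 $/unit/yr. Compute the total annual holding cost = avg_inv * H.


Cost = 1189.9536 * 43.6009 = 51883.0479

51883.0479 $/yr


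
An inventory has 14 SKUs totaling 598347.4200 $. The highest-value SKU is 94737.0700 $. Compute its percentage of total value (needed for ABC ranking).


Top item = 94737.0700
Total = 598347.4200
Percentage = 94737.0700 / 598347.4200 * 100 = 15.8331

15.8331%


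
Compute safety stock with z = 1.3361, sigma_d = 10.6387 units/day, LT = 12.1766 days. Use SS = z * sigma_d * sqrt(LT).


sqrt(LT) = sqrt(12.1766) = 3.4895
SS = 1.3361 * 10.6387 * 3.4895 = 49.6010

49.6010 units


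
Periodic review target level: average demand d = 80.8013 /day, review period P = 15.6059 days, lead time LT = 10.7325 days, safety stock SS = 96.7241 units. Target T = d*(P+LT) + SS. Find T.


P + LT = 26.3384
d*(P+LT) = 80.8013 * 26.3384 = 2128.1770
T = 2128.1770 + 96.7241 = 2224.9011

2224.9011 units


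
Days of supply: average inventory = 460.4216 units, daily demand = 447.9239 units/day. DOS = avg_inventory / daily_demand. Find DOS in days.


DOS = 460.4216 / 447.9239 = 1.0279

1.0279 days


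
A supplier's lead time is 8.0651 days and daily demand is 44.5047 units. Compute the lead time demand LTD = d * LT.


LTD = 44.5047 * 8.0651 = 358.9349

358.9349 units


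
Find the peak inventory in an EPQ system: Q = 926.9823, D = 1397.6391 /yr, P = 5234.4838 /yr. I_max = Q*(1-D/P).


D/P = 0.2670
1 - D/P = 0.7330
I_max = 926.9823 * 0.7330 = 679.4724

679.4724 units


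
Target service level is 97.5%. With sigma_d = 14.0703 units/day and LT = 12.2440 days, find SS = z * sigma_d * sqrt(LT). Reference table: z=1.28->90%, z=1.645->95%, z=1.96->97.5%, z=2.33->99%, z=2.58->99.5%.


From the table, SL = 97.5% corresponds to z = 1.96
sqrt(LT) = sqrt(12.2440) = 3.4991
SS = 1.96 * 14.0703 * 3.4991 = 96.4986

96.4986 units


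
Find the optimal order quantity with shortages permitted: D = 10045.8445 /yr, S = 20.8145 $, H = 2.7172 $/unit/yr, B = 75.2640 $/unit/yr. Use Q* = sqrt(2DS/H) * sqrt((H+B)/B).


sqrt(2DS/H) = 392.3109
sqrt((H+B)/B) = 1.0179
Q* = 392.3109 * 1.0179 = 399.3298

399.3298 units


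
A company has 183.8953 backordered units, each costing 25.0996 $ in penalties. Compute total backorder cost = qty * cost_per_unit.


Total = 183.8953 * 25.0996 = 4615.6985

4615.6985 $


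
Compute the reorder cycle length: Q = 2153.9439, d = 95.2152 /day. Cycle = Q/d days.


Cycle = 2153.9439 / 95.2152 = 22.6218

22.6218 days


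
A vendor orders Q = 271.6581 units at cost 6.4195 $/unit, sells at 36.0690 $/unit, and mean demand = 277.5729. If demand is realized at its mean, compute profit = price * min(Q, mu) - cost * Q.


Sales at mu = min(271.6581, 277.5729) = 271.6581
Revenue = 36.0690 * 271.6581 = 9798.4360
Total cost = 6.4195 * 271.6581 = 1743.9092
Profit = 9798.4360 - 1743.9092 = 8054.5268

8054.5268 $


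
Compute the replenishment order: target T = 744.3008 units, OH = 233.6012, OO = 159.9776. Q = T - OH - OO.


Inventory position = OH + OO = 233.6012 + 159.9776 = 393.5788
Q = 744.3008 - 393.5788 = 350.7220

350.7220 units


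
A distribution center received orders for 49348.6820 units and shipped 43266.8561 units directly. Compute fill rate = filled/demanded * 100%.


FR = 43266.8561 / 49348.6820 * 100 = 87.6758

87.6758%


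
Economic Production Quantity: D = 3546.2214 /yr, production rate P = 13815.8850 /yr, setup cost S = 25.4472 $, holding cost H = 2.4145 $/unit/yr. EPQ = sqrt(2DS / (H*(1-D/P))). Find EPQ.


1 - D/P = 1 - 0.2567 = 0.7433
H*(1-D/P) = 1.7948
2DS = 180482.8104
EPQ = sqrt(100561.3575) = 317.1141

317.1141 units


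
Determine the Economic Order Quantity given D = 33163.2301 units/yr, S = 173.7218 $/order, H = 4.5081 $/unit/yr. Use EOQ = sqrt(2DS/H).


2*D*S = 2 * 33163.2301 * 173.7218 = 11522352.0536
2*D*S/H = 2555922.0189
EOQ = sqrt(2555922.0189) = 1598.7251

1598.7251 units


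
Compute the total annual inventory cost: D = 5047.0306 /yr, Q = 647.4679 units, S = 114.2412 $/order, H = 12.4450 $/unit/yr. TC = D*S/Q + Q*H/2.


Ordering cost = D*S/Q = 890.5134
Holding cost = Q*H/2 = 4028.8690
TC = 890.5134 + 4028.8690 = 4919.3824

4919.3824 $/yr


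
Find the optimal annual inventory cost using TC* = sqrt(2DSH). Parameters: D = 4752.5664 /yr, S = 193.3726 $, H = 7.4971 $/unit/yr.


2*D*S*H = 13779911.5281
TC* = sqrt(13779911.5281) = 3712.1303

3712.1303 $/yr


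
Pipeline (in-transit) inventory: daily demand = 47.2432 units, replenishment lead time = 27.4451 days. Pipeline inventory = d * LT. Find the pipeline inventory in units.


Pipeline = 47.2432 * 27.4451 = 1296.5943

1296.5943 units


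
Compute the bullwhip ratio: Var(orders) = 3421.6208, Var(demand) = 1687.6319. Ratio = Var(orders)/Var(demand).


BW = 3421.6208 / 1687.6319 = 2.0275

2.0275


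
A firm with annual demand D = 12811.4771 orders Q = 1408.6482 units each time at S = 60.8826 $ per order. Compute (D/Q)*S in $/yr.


Number of orders = D/Q = 9.0949
Cost = 9.0949 * 60.8826 = 553.7195

553.7195 $/yr


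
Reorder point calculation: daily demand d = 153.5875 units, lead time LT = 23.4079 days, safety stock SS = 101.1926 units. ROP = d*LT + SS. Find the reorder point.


d*LT = 153.5875 * 23.4079 = 3595.1608
ROP = 3595.1608 + 101.1926 = 3696.3534

3696.3534 units


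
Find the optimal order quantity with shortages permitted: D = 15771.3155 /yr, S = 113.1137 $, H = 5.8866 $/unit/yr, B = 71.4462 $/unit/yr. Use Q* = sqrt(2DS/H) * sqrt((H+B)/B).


sqrt(2DS/H) = 778.5281
sqrt((H+B)/B) = 1.0404
Q* = 778.5281 * 1.0404 = 809.9656

809.9656 units


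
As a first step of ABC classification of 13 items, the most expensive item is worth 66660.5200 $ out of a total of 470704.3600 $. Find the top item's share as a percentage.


Top item = 66660.5200
Total = 470704.3600
Percentage = 66660.5200 / 470704.3600 * 100 = 14.1619

14.1619%


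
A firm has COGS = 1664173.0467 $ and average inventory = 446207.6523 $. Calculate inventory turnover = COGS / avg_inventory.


Turnover = 1664173.0467 / 446207.6523 = 3.7296

3.7296


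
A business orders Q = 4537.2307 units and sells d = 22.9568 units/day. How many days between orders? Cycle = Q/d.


Cycle = 4537.2307 / 22.9568 = 197.6421

197.6421 days


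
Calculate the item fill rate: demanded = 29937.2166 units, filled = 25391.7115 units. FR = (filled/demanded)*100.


FR = 25391.7115 / 29937.2166 * 100 = 84.8165

84.8165%


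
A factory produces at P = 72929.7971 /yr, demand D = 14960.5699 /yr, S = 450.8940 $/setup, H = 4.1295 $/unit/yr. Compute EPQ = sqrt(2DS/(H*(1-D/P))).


1 - D/P = 1 - 0.2051 = 0.7949
H*(1-D/P) = 3.2824
2DS = 13491262.4090
EPQ = sqrt(4110196.7702) = 2027.3620

2027.3620 units


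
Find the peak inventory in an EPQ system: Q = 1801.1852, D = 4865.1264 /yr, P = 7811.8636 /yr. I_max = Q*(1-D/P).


D/P = 0.6228
1 - D/P = 0.3772
I_max = 1801.1852 * 0.3772 = 679.4306

679.4306 units


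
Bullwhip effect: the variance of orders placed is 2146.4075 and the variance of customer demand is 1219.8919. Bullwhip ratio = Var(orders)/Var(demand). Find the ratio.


BW = 2146.4075 / 1219.8919 = 1.7595

1.7595


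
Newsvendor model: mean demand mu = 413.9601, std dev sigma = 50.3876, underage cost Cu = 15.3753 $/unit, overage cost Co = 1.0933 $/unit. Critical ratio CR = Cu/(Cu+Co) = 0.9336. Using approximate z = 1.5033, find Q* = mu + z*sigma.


CR = Cu/(Cu+Co) = 15.3753/(15.3753+1.0933) = 0.9336
z = 1.5033
Q* = 413.9601 + 1.5033 * 50.3876 = 489.7078

489.7078 units


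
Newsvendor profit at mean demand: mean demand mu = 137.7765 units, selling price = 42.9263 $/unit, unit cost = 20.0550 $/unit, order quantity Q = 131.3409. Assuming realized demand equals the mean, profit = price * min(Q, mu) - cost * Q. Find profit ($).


Sales at mu = min(131.3409, 137.7765) = 131.3409
Revenue = 42.9263 * 131.3409 = 5637.9789
Total cost = 20.0550 * 131.3409 = 2634.0417
Profit = 5637.9789 - 2634.0417 = 3003.9371

3003.9371 $


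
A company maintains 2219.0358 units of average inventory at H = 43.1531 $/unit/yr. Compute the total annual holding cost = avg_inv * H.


Cost = 2219.0358 * 43.1531 = 95758.2738

95758.2738 $/yr


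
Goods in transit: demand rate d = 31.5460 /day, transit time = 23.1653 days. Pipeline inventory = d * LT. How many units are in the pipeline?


Pipeline = 31.5460 * 23.1653 = 730.7726

730.7726 units


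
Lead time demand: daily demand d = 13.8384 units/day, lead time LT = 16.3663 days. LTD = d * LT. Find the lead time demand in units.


LTD = 13.8384 * 16.3663 = 226.4834

226.4834 units


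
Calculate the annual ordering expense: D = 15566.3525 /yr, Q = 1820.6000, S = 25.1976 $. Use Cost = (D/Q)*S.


Number of orders = D/Q = 8.5501
Cost = 8.5501 * 25.1976 = 215.4426

215.4426 $/yr


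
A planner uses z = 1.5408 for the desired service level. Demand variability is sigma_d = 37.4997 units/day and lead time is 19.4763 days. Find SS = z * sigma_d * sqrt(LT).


sqrt(LT) = sqrt(19.4763) = 4.4132
SS = 1.5408 * 37.4997 * 4.4132 = 254.9924

254.9924 units


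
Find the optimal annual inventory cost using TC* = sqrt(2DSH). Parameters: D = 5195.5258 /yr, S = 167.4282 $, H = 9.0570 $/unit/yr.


2*D*S*H = 15756961.6282
TC* = sqrt(15756961.6282) = 3969.5040

3969.5040 $/yr


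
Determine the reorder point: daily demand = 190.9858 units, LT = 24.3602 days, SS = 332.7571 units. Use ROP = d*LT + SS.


d*LT = 190.9858 * 24.3602 = 4652.4523
ROP = 4652.4523 + 332.7571 = 4985.2094

4985.2094 units


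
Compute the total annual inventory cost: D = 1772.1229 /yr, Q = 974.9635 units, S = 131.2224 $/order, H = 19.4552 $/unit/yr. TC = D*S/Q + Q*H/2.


Ordering cost = D*S/Q = 238.5138
Holding cost = Q*H/2 = 9484.0549
TC = 238.5138 + 9484.0549 = 9722.5687

9722.5687 $/yr


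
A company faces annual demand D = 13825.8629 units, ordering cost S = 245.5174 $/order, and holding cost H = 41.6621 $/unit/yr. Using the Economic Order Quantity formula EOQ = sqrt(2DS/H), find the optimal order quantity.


2*D*S = 2 * 13825.8629 * 245.5174 = 6788979.8239
2*D*S/H = 162953.3755
EOQ = sqrt(162953.3755) = 403.6748

403.6748 units


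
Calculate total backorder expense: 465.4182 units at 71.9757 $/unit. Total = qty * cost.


Total = 465.4182 * 71.9757 = 33498.8007

33498.8007 $


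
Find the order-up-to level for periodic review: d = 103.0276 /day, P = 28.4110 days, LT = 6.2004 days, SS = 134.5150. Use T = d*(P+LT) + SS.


P + LT = 34.6114
d*(P+LT) = 103.0276 * 34.6114 = 3565.9295
T = 3565.9295 + 134.5150 = 3700.4445

3700.4445 units


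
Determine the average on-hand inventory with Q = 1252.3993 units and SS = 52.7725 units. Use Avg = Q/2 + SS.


Q/2 = 626.1997
Avg = 626.1997 + 52.7725 = 678.9722

678.9722 units


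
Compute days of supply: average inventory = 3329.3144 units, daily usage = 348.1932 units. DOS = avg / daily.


DOS = 3329.3144 / 348.1932 = 9.5617

9.5617 days


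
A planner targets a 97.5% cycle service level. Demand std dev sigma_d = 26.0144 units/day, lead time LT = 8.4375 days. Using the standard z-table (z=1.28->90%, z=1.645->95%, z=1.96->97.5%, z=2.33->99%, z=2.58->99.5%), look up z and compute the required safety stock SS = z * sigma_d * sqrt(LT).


From the table, SL = 97.5% corresponds to z = 1.96
sqrt(LT) = sqrt(8.4375) = 2.9047
SS = 1.96 * 26.0144 * 2.9047 = 148.1074

148.1074 units


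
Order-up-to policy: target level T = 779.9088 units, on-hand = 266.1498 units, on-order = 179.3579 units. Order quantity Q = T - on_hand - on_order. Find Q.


Inventory position = OH + OO = 266.1498 + 179.3579 = 445.5077
Q = 779.9088 - 445.5077 = 334.4011

334.4011 units


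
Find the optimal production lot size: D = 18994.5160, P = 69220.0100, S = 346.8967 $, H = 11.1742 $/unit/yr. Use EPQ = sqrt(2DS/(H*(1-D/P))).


1 - D/P = 1 - 0.2744 = 0.7256
H*(1-D/P) = 8.1079
2DS = 13178269.8370
EPQ = sqrt(1625359.3590) = 1274.8958

1274.8958 units


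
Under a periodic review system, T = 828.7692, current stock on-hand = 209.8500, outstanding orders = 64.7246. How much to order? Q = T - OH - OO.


Inventory position = OH + OO = 209.8500 + 64.7246 = 274.5746
Q = 828.7692 - 274.5746 = 554.1946

554.1946 units


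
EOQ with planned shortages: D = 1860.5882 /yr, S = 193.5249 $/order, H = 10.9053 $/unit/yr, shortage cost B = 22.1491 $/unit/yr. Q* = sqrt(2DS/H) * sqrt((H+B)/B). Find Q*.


sqrt(2DS/H) = 256.9743
sqrt((H+B)/B) = 1.2216
Q* = 256.9743 * 1.2216 = 313.9253

313.9253 units


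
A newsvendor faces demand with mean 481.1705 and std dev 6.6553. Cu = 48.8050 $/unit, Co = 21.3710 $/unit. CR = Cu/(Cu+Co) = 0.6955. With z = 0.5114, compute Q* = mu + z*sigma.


CR = Cu/(Cu+Co) = 48.8050/(48.8050+21.3710) = 0.6955
z = 0.5114
Q* = 481.1705 + 0.5114 * 6.6553 = 484.5740

484.5740 units


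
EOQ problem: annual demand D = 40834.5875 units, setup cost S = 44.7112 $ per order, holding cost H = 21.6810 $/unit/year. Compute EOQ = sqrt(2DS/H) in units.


2*D*S = 2 * 40834.5875 * 44.7112 = 3651526.8173
2*D*S/H = 168420.5903
EOQ = sqrt(168420.5903) = 410.3908

410.3908 units


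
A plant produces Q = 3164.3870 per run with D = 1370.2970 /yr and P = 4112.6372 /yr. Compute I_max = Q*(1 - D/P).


D/P = 0.3332
1 - D/P = 0.6668
I_max = 3164.3870 * 0.6668 = 2110.0392

2110.0392 units


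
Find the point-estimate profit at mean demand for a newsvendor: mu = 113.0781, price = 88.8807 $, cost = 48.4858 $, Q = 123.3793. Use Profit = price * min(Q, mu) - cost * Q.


Sales at mu = min(123.3793, 113.0781) = 113.0781
Revenue = 88.8807 * 113.0781 = 10050.4607
Total cost = 48.4858 * 123.3793 = 5982.1441
Profit = 10050.4607 - 5982.1441 = 4068.3166

4068.3166 $


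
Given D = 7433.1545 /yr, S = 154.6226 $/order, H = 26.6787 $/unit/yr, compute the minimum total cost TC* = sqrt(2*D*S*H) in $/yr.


2*D*S*H = 61325456.6300
TC* = sqrt(61325456.6300) = 7831.0572

7831.0572 $/yr


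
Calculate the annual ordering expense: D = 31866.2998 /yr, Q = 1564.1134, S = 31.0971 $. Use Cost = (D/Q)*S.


Number of orders = D/Q = 20.3734
Cost = 20.3734 * 31.0971 = 633.5535

633.5535 $/yr


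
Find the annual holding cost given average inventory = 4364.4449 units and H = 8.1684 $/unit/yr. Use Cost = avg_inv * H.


Cost = 4364.4449 * 8.1684 = 35650.5317

35650.5317 $/yr


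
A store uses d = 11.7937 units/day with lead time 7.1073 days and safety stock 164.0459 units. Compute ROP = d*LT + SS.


d*LT = 11.7937 * 7.1073 = 83.8214
ROP = 83.8214 + 164.0459 = 247.8673

247.8673 units


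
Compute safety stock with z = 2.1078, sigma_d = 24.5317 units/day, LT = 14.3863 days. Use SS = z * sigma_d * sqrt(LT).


sqrt(LT) = sqrt(14.3863) = 3.7929
SS = 2.1078 * 24.5317 * 3.7929 = 196.1244

196.1244 units


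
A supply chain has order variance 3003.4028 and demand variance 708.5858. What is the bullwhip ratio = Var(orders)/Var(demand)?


BW = 3003.4028 / 708.5858 = 4.2386

4.2386


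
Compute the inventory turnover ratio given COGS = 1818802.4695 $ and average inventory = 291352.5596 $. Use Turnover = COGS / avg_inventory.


Turnover = 1818802.4695 / 291352.5596 = 6.2426

6.2426


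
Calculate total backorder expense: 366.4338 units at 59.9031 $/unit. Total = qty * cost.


Total = 366.4338 * 59.9031 = 21950.5206

21950.5206 $


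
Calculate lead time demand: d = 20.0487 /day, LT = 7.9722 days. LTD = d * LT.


LTD = 20.0487 * 7.9722 = 159.8322

159.8322 units


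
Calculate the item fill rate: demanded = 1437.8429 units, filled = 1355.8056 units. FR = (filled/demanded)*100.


FR = 1355.8056 / 1437.8429 * 100 = 94.2944

94.2944%


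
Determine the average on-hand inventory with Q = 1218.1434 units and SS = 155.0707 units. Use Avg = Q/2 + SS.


Q/2 = 609.0717
Avg = 609.0717 + 155.0707 = 764.1424

764.1424 units


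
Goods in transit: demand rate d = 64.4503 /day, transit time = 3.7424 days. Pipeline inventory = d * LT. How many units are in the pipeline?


Pipeline = 64.4503 * 3.7424 = 241.1988

241.1988 units


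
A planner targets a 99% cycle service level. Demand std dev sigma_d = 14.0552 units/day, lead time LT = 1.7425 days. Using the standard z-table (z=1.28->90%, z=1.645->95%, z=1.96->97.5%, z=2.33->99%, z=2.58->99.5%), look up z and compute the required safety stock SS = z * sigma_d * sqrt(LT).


From the table, SL = 99% corresponds to z = 2.33
sqrt(LT) = sqrt(1.7425) = 1.3200
SS = 2.33 * 14.0552 * 1.3200 = 43.2294

43.2294 units


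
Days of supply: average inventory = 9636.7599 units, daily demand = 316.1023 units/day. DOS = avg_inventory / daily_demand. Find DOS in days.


DOS = 9636.7599 / 316.1023 = 30.4862

30.4862 days


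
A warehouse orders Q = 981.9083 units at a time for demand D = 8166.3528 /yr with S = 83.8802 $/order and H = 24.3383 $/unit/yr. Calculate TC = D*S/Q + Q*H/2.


Ordering cost = D*S/Q = 697.6164
Holding cost = Q*H/2 = 11948.9894
TC = 697.6164 + 11948.9894 = 12646.6058

12646.6058 $/yr


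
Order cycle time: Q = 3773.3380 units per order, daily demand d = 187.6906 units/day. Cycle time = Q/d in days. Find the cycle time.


Cycle = 3773.3380 / 187.6906 = 20.1040

20.1040 days


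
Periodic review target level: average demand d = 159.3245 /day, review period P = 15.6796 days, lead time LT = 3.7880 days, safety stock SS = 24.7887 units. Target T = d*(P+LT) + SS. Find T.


P + LT = 19.4676
d*(P+LT) = 159.3245 * 19.4676 = 3101.6656
T = 3101.6656 + 24.7887 = 3126.4543

3126.4543 units


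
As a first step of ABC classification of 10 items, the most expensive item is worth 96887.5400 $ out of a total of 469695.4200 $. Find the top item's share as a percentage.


Top item = 96887.5400
Total = 469695.4200
Percentage = 96887.5400 / 469695.4200 * 100 = 20.6277

20.6277%


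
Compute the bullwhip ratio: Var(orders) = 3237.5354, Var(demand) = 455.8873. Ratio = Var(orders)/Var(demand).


BW = 3237.5354 / 455.8873 = 7.1016

7.1016


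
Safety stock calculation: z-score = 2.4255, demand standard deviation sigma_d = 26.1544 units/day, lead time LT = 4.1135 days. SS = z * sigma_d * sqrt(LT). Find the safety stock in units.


sqrt(LT) = sqrt(4.1135) = 2.0282
SS = 2.4255 * 26.1544 * 2.0282 = 128.6624

128.6624 units


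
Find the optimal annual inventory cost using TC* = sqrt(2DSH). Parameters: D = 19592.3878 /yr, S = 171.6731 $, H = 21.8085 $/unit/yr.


2*D*S*H = 146705166.6824
TC* = sqrt(146705166.6824) = 12112.1908

12112.1908 $/yr


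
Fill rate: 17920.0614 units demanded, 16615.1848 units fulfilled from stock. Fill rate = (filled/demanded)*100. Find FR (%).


FR = 16615.1848 / 17920.0614 * 100 = 92.7183

92.7183%


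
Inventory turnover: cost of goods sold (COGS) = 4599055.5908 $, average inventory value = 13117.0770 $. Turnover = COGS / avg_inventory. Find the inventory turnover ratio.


Turnover = 4599055.5908 / 13117.0770 = 350.6159

350.6159


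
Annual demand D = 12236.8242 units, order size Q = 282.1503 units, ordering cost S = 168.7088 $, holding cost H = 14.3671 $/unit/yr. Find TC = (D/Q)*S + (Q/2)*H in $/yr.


Ordering cost = D*S/Q = 7316.8801
Holding cost = Q*H/2 = 2026.8408
TC = 7316.8801 + 2026.8408 = 9343.7209

9343.7209 $/yr


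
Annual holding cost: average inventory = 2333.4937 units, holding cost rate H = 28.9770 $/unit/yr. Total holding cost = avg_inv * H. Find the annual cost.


Cost = 2333.4937 * 28.9770 = 67617.6469

67617.6469 $/yr


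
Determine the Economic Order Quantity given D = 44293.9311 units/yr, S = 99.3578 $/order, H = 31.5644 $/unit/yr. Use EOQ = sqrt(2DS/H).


2*D*S = 2 * 44293.9311 * 99.3578 = 8801895.0949
2*D*S/H = 278855.1373
EOQ = sqrt(278855.1373) = 528.0674

528.0674 units


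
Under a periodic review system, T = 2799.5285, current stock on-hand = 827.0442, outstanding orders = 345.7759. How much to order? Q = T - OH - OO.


Inventory position = OH + OO = 827.0442 + 345.7759 = 1172.8201
Q = 2799.5285 - 1172.8201 = 1626.7084

1626.7084 units


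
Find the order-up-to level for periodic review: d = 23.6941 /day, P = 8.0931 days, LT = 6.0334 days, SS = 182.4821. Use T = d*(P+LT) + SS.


P + LT = 14.1265
d*(P+LT) = 23.6941 * 14.1265 = 334.7147
T = 334.7147 + 182.4821 = 517.1968

517.1968 units
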